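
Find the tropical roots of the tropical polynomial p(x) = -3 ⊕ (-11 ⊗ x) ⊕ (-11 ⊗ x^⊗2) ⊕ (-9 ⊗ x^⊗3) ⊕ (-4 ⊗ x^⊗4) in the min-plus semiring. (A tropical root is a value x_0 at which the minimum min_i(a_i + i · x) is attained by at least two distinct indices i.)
Roots: {-5, -2, 0, 8}

Each tropical root is a break point of the lower envelope of the lines y = a_i + i · x (there are 5 lines, with slopes 0, 1, ..., 4). Only the lines that attain the minimum somewhere contribute to roots; other lines are dominated. Here the surviving (envelope) indices are i = 4, i = 3, i = 2, i = 1, i = 0.
Intersections between consecutive envelope lines give the roots: for adjacent envelope indices i < j the intersection is x = (a_i − a_j) / (j − i). Reading off the sorted break points: {-5, -2, 0, 8}.
Verification: at each break x_0, at least two indices attain the minimum of min_i(a_i + i · x_0).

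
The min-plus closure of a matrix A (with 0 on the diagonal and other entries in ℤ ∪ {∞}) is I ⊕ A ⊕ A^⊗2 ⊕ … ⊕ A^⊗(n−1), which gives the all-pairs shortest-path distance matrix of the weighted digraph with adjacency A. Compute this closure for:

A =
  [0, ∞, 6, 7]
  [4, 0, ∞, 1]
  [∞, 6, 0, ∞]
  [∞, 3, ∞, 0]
Closure =
  [0, 10, 6, 7]
  [4, 0, 10, 1]
  [10, 6, 0, 7]
  [7, 3, 13, 0]

This is the Floyd-Warshall all-pairs shortest-path computation. For each intermediate vertex k = 0, 1, …, 3, update dist[i][j] ← min(dist[i][j], dist[i][k] + dist[k][j]). The final matrix gives, for each (i, j), the minimum total weight of any directed path from i to j (possibly empty when i = j).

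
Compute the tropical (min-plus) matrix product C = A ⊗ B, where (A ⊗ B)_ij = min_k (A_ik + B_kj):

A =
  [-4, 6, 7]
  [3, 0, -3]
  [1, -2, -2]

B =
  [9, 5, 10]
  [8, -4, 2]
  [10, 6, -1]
A ⊗ B =
  [5, 1, 6]
  [7, -4, -4]
  [6, -6, -3]

Apply the min-plus product entry-by-entry:
  C[0][0] = min over k of (A[0][0] + B[0][0] = -4 + 9 = 5, A[0][1] + B[1][0] = 6 + 8 = 14, A[0][2] + B[2][0] = 7 + 10 = 17) = 5 (attained at k = 0)
  C[0][1] = min over k of (A[0][0] + B[0][1] = -4 + 5 = 1, A[0][1] + B[1][1] = 6 + -4 = 2, A[0][2] + B[2][1] = 7 + 6 = 13) = 1 (attained at k = 0)
  C[0][2] = min over k of (A[0][0] + B[0][2] = -4 + 10 = 6, A[0][1] + B[1][2] = 6 + 2 = 8, A[0][2] + B[2][2] = 7 + -1 = 6) = 6 (attained at k = 0)
  C[1][0] = min over k of (A[1][0] + B[0][0] = 3 + 9 = 12, A[1][1] + B[1][0] = 0 + 8 = 8, A[1][2] + B[2][0] = -3 + 10 = 7) = 7 (attained at k = 2)
  C[1][1] = min over k of (A[1][0] + B[0][1] = 3 + 5 = 8, A[1][1] + B[1][1] = 0 + -4 = -4, A[1][2] + B[2][1] = -3 + 6 = 3) = -4 (attained at k = 1)
  C[1][2] = min over k of (A[1][0] + B[0][2] = 3 + 10 = 13, A[1][1] + B[1][2] = 0 + 2 = 2, A[1][2] + B[2][2] = -3 + -1 = -4) = -4 (attained at k = 2)
  C[2][0] = min over k of (A[2][0] + B[0][0] = 1 + 9 = 10, A[2][1] + B[1][0] = -2 + 8 = 6, A[2][2] + B[2][0] = -2 + 10 = 8) = 6 (attained at k = 1)
  C[2][1] = min over k of (A[2][0] + B[0][1] = 1 + 5 = 6, A[2][1] + B[1][1] = -2 + -4 = -6, A[2][2] + B[2][1] = -2 + 6 = 4) = -6 (attained at k = 1)
  C[2][2] = min over k of (A[2][0] + B[0][2] = 1 + 10 = 11, A[2][1] + B[1][2] = -2 + 2 = 0, A[2][2] + B[2][2] = -2 + -1 = -3) = -3 (attained at k = 2)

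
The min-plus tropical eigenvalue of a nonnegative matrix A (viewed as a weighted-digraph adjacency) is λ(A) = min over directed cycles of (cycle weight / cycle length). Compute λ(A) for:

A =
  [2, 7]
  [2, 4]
λ(A) = 2

Enumerate directed cycles and compute their means (weight / length). Sample:
  cycle 0 → 0: weight = 2, length = 1, mean = 2/1 ≈ 2.000
  cycle 1 → 1: weight = 4, length = 1, mean = 4/1 ≈ 4.000
  cycle 0 → 1 → 0: weight = 9, length = 2, mean = 9/2 ≈ 4.500
  cycle 1 → 0 → 1: weight = 9, length = 2, mean = 9/2 ≈ 4.500
Minimum mean = 2.000, attained e.g. along the cycle 0 → 0 with weight 2 and length 1. So λ(A) = 2/1 = 2.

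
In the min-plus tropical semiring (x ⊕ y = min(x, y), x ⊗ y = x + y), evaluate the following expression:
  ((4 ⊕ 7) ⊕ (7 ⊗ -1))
((4 ⊕ 7) ⊕ (7 ⊗ -1)) = 4

Expand innermost to outermost. Recall ⊕ takes the minimum of its arguments and ⊗ takes their sum. Working out the expression ((4 ⊕ 7) ⊕ (7 ⊗ -1)) gives 4.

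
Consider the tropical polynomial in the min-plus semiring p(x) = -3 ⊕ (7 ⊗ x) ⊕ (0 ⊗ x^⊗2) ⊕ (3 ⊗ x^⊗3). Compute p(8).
p(8) = -3

A tropical monomial a ⊗ x^⊗i evaluates to a + i · x. Evaluating each term at x = 8:
  Term 0 contributes -3 + 0 · 8 = -3
  Term 1 contributes 7 + 1 · 8 = 15
  Term 2 contributes 0 + 2 · 8 = 16
  Term 3 contributes 3 + 3 · 8 = 27
p(8) = ⊕ of these = min[-3, 15, 16, 27] = -3.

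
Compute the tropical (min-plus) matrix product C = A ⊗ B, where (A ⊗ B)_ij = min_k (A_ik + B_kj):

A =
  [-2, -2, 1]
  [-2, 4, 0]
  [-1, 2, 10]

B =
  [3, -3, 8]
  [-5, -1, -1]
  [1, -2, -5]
A ⊗ B =
  [-7, -5, -4]
  [-1, -5, -5]
  [-3, -4, 1]

Apply the min-plus product entry-by-entry:
  C[0][0] = min over k of (A[0][0] + B[0][0] = -2 + 3 = 1, A[0][1] + B[1][0] = -2 + -5 = -7, A[0][2] + B[2][0] = 1 + 1 = 2) = -7 (attained at k = 1)
  C[0][1] = min over k of (A[0][0] + B[0][1] = -2 + -3 = -5, A[0][1] + B[1][1] = -2 + -1 = -3, A[0][2] + B[2][1] = 1 + -2 = -1) = -5 (attained at k = 0)
  C[0][2] = min over k of (A[0][0] + B[0][2] = -2 + 8 = 6, A[0][1] + B[1][2] = -2 + -1 = -3, A[0][2] + B[2][2] = 1 + -5 = -4) = -4 (attained at k = 2)
  C[1][0] = min over k of (A[1][0] + B[0][0] = -2 + 3 = 1, A[1][1] + B[1][0] = 4 + -5 = -1, A[1][2] + B[2][0] = 0 + 1 = 1) = -1 (attained at k = 1)
  C[1][1] = min over k of (A[1][0] + B[0][1] = -2 + -3 = -5, A[1][1] + B[1][1] = 4 + -1 = 3, A[1][2] + B[2][1] = 0 + -2 = -2) = -5 (attained at k = 0)
  C[1][2] = min over k of (A[1][0] + B[0][2] = -2 + 8 = 6, A[1][1] + B[1][2] = 4 + -1 = 3, A[1][2] + B[2][2] = 0 + -5 = -5) = -5 (attained at k = 2)
  C[2][0] = min over k of (A[2][0] + B[0][0] = -1 + 3 = 2, A[2][1] + B[1][0] = 2 + -5 = -3, A[2][2] + B[2][0] = 10 + 1 = 11) = -3 (attained at k = 1)
  C[2][1] = min over k of (A[2][0] + B[0][1] = -1 + -3 = -4, A[2][1] + B[1][1] = 2 + -1 = 1, A[2][2] + B[2][1] = 10 + -2 = 8) = -4 (attained at k = 0)
  C[2][2] = min over k of (A[2][0] + B[0][2] = -1 + 8 = 7, A[2][1] + B[1][2] = 2 + -1 = 1, A[2][2] + B[2][2] = 10 + -5 = 5) = 1 (attained at k = 1)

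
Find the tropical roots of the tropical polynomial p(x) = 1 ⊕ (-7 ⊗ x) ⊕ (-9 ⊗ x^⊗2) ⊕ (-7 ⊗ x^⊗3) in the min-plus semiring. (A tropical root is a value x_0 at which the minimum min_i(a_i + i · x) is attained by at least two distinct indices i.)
Roots: {-2, 2, 8}

Each tropical root is a break point of the lower envelope of the lines y = a_i + i · x (there are 4 lines, with slopes 0, 1, ..., 3). Only the lines that attain the minimum somewhere contribute to roots; other lines are dominated. Here the surviving (envelope) indices are i = 3, i = 2, i = 1, i = 0.
Intersections between consecutive envelope lines give the roots: for adjacent envelope indices i < j the intersection is x = (a_i − a_j) / (j − i). Reading off the sorted break points: {-2, 2, 8}.
Verification: at each break x_0, at least two indices attain the minimum of min_i(a_i + i · x_0).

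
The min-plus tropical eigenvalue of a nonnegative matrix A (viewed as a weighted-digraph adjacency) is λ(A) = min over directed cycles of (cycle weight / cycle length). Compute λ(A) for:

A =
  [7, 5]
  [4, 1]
λ(A) = 1

Enumerate directed cycles and compute their means (weight / length). Sample:
  cycle 0 → 0: weight = 7, length = 1, mean = 7/1 ≈ 7.000
  cycle 1 → 1: weight = 1, length = 1, mean = 1/1 ≈ 1.000
  cycle 0 → 1 → 0: weight = 9, length = 2, mean = 9/2 ≈ 4.500
  cycle 1 → 0 → 1: weight = 9, length = 2, mean = 9/2 ≈ 4.500
Minimum mean = 1.000, attained e.g. along the cycle 1 → 1 with weight 1 and length 1. So λ(A) = 1/1 = 1.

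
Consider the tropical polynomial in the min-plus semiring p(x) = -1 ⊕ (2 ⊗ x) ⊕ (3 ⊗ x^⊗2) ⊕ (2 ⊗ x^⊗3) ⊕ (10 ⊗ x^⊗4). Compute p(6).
p(6) = -1

A tropical monomial a ⊗ x^⊗i evaluates to a + i · x. Evaluating each term at x = 6:
  Term 0 contributes -1 + 0 · 6 = -1
  Term 1 contributes 2 + 1 · 6 = 8
  Term 2 contributes 3 + 2 · 6 = 15
  Term 3 contributes 2 + 3 · 6 = 20
  Term 4 contributes 10 + 4 · 6 = 34
p(6) = ⊕ of these = min[-1, 8, 15, 20, 34] = -1.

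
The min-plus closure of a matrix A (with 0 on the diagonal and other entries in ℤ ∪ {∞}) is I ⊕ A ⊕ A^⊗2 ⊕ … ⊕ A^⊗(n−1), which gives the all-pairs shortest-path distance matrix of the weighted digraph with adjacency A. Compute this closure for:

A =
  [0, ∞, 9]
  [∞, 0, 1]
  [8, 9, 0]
Closure =
  [0, 18, 9]
  [9, 0, 1]
  [8, 9, 0]

This is the Floyd-Warshall all-pairs shortest-path computation. For each intermediate vertex k = 0, 1, …, 2, update dist[i][j] ← min(dist[i][j], dist[i][k] + dist[k][j]). The final matrix gives, for each (i, j), the minimum total weight of any directed path from i to j (possibly empty when i = j).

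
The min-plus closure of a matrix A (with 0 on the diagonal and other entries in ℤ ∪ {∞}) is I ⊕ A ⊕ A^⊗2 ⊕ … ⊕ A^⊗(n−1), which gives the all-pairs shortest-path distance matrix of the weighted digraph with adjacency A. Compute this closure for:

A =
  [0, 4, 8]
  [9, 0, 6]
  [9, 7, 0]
Closure =
  [0, 4, 8]
  [9, 0, 6]
  [9, 7, 0]

This is the Floyd-Warshall all-pairs shortest-path computation. For each intermediate vertex k = 0, 1, …, 2, update dist[i][j] ← min(dist[i][j], dist[i][k] + dist[k][j]). The final matrix gives, for each (i, j), the minimum total weight of any directed path from i to j (possibly empty when i = j).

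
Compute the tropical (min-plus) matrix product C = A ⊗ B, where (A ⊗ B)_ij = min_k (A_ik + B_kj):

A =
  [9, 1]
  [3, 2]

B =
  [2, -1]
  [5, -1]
A ⊗ B =
  [6, 0]
  [5, 1]

Apply the min-plus product entry-by-entry:
  C[0][0] = min over k of (A[0][0] + B[0][0] = 9 + 2 = 11, A[0][1] + B[1][0] = 1 + 5 = 6) = 6 (attained at k = 1)
  C[0][1] = min over k of (A[0][0] + B[0][1] = 9 + -1 = 8, A[0][1] + B[1][1] = 1 + -1 = 0) = 0 (attained at k = 1)
  C[1][0] = min over k of (A[1][0] + B[0][0] = 3 + 2 = 5, A[1][1] + B[1][0] = 2 + 5 = 7) = 5 (attained at k = 0)
  C[1][1] = min over k of (A[1][0] + B[0][1] = 3 + -1 = 2, A[1][1] + B[1][1] = 2 + -1 = 1) = 1 (attained at k = 1)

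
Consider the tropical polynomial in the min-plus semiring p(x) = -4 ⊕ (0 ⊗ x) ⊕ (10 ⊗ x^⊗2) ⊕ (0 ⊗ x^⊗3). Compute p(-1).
p(-1) = -4

A tropical monomial a ⊗ x^⊗i evaluates to a + i · x. Evaluating each term at x = -1:
  Term 0 contributes -4 + 0 · -1 = -4
  Term 1 contributes 0 + 1 · -1 = -1
  Term 2 contributes 10 + 2 · -1 = 8
  Term 3 contributes 0 + 3 · -1 = -3
p(-1) = ⊕ of these = min[-4, -1, 8, -3] = -4.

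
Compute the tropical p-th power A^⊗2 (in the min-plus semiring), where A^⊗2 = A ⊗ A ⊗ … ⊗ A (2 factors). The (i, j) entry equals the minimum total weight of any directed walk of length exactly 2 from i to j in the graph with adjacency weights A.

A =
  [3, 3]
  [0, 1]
A^⊗2 =
  [3, 4]
  [1, 2]

Each entry (A^⊗2)_ij equals the minimum over all length-2 walks i = v_0 → v_1 → … → v_2 = j of Σ_t A[v_t][v_{t+1}]. For example, for (i, j) = (0, 1) we minimise over 2 possible intermediate vertex sequences; the minimum is 4, attained along the walk 0 → 1 → 1.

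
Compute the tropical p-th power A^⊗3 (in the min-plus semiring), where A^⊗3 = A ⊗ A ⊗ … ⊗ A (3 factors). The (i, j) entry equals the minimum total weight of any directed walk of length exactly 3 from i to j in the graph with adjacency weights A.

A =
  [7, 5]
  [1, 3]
A^⊗3 =
  [9, 11]
  [7, 9]

Each entry (A^⊗3)_ij equals the minimum over all length-3 walks i = v_0 → v_1 → … → v_3 = j of Σ_t A[v_t][v_{t+1}]. For example, for (i, j) = (0, 1) we minimise over 4 possible intermediate vertex sequences; the minimum is 11, attained along the walk 0 → 1 → 0 → 1.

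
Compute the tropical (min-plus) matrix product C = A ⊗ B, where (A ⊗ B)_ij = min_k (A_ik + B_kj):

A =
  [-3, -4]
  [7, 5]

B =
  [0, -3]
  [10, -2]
A ⊗ B =
  [-3, -6]
  [7, 3]

Apply the min-plus product entry-by-entry:
  C[0][0] = min over k of (A[0][0] + B[0][0] = -3 + 0 = -3, A[0][1] + B[1][0] = -4 + 10 = 6) = -3 (attained at k = 0)
  C[0][1] = min over k of (A[0][0] + B[0][1] = -3 + -3 = -6, A[0][1] + B[1][1] = -4 + -2 = -6) = -6 (attained at k = 0)
  C[1][0] = min over k of (A[1][0] + B[0][0] = 7 + 0 = 7, A[1][1] + B[1][0] = 5 + 10 = 15) = 7 (attained at k = 0)
  C[1][1] = min over k of (A[1][0] + B[0][1] = 7 + -3 = 4, A[1][1] + B[1][1] = 5 + -2 = 3) = 3 (attained at k = 1)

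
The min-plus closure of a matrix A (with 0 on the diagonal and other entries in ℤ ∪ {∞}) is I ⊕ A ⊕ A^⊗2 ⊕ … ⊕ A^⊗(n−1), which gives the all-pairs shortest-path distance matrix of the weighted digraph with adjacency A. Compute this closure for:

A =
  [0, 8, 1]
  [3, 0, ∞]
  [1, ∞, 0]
Closure =
  [0, 8, 1]
  [3, 0, 4]
  [1, 9, 0]

This is the Floyd-Warshall all-pairs shortest-path computation. For each intermediate vertex k = 0, 1, …, 2, update dist[i][j] ← min(dist[i][j], dist[i][k] + dist[k][j]). The final matrix gives, for each (i, j), the minimum total weight of any directed path from i to j (possibly empty when i = j).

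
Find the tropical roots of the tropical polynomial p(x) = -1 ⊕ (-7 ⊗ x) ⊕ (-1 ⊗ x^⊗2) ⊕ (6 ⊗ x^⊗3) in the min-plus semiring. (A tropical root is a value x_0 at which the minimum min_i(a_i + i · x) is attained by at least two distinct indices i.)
Roots: {-7, -6, 6}

Each tropical root is a break point of the lower envelope of the lines y = a_i + i · x (there are 4 lines, with slopes 0, 1, ..., 3). Only the lines that attain the minimum somewhere contribute to roots; other lines are dominated. Here the surviving (envelope) indices are i = 3, i = 2, i = 1, i = 0.
Intersections between consecutive envelope lines give the roots: for adjacent envelope indices i < j the intersection is x = (a_i − a_j) / (j − i). Reading off the sorted break points: {-7, -6, 6}.
Verification: at each break x_0, at least two indices attain the minimum of min_i(a_i + i · x_0).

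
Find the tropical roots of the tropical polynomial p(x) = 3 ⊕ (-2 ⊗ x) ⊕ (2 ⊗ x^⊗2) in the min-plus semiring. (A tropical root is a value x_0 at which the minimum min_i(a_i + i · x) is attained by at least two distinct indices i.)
Roots: {-4, 5}

Each tropical root is a break point of the lower envelope of the lines y = a_i + i · x (there are 3 lines, with slopes 0, 1, ..., 2). Only the lines that attain the minimum somewhere contribute to roots; other lines are dominated. Here the surviving (envelope) indices are i = 2, i = 1, i = 0.
Intersections between consecutive envelope lines give the roots: for adjacent envelope indices i < j the intersection is x = (a_i − a_j) / (j − i). Reading off the sorted break points: {-4, 5}.
Verification: at each break x_0, at least two indices attain the minimum of min_i(a_i + i · x_0).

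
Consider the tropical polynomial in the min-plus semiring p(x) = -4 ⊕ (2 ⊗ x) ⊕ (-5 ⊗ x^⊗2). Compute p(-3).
p(-3) = -11

A tropical monomial a ⊗ x^⊗i evaluates to a + i · x. Evaluating each term at x = -3:
  Term 0 contributes -4 + 0 · -3 = -4
  Term 1 contributes 2 + 1 · -3 = -1
  Term 2 contributes -5 + 2 · -3 = -11
p(-3) = ⊕ of these = min[-4, -1, -11] = -11.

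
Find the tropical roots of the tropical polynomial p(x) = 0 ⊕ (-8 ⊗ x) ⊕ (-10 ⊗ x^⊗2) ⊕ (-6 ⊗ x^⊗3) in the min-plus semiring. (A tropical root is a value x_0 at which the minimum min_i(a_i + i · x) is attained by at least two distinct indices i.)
Roots: {-4, 2, 8}

Each tropical root is a break point of the lower envelope of the lines y = a_i + i · x (there are 4 lines, with slopes 0, 1, ..., 3). Only the lines that attain the minimum somewhere contribute to roots; other lines are dominated. Here the surviving (envelope) indices are i = 3, i = 2, i = 1, i = 0.
Intersections between consecutive envelope lines give the roots: for adjacent envelope indices i < j the intersection is x = (a_i − a_j) / (j − i). Reading off the sorted break points: {-4, 2, 8}.
Verification: at each break x_0, at least two indices attain the minimum of min_i(a_i + i · x_0).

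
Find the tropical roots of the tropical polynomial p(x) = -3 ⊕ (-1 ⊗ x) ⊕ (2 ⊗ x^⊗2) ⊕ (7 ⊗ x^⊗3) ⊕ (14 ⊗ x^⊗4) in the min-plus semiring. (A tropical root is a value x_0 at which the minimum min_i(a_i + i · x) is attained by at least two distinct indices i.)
Roots: {-7, -5, -3, -2}

Each tropical root is a break point of the lower envelope of the lines y = a_i + i · x (there are 5 lines, with slopes 0, 1, ..., 4). Only the lines that attain the minimum somewhere contribute to roots; other lines are dominated. Here the surviving (envelope) indices are i = 4, i = 3, i = 2, i = 1, i = 0.
Intersections between consecutive envelope lines give the roots: for adjacent envelope indices i < j the intersection is x = (a_i − a_j) / (j − i). Reading off the sorted break points: {-7, -5, -3, -2}.
Verification: at each break x_0, at least two indices attain the minimum of min_i(a_i + i · x_0).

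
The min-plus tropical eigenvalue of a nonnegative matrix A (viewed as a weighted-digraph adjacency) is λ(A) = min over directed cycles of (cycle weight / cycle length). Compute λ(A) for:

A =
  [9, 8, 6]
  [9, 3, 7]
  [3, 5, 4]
λ(A) = 3

Enumerate directed cycles and compute their means (weight / length). Sample:
  cycle 0 → 0: weight = 9, length = 1, mean = 9/1 ≈ 9.000
  cycle 1 → 1: weight = 3, length = 1, mean = 3/1 ≈ 3.000
  cycle 2 → 2: weight = 4, length = 1, mean = 4/1 ≈ 4.000
  cycle 0 → 1 → 0: weight = 17, length = 2, mean = 17/2 ≈ 8.500
  cycle 0 → 2 → 0: weight = 9, length = 2, mean = 9/2 ≈ 4.500
  cycle 1 → 0 → 1: weight = 17, length = 2, mean = 17/2 ≈ 8.500
Minimum mean = 3.000, attained e.g. along the cycle 1 → 1 with weight 3 and length 1. So λ(A) = 3/1 = 3.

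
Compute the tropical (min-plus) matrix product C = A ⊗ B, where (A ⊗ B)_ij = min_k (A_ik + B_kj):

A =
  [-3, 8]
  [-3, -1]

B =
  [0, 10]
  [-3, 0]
A ⊗ B =
  [-3, 7]
  [-4, -1]

Apply the min-plus product entry-by-entry:
  C[0][0] = min over k of (A[0][0] + B[0][0] = -3 + 0 = -3, A[0][1] + B[1][0] = 8 + -3 = 5) = -3 (attained at k = 0)
  C[0][1] = min over k of (A[0][0] + B[0][1] = -3 + 10 = 7, A[0][1] + B[1][1] = 8 + 0 = 8) = 7 (attained at k = 0)
  C[1][0] = min over k of (A[1][0] + B[0][0] = -3 + 0 = -3, A[1][1] + B[1][0] = -1 + -3 = -4) = -4 (attained at k = 1)
  C[1][1] = min over k of (A[1][0] + B[0][1] = -3 + 10 = 7, A[1][1] + B[1][1] = -1 + 0 = -1) = -1 (attained at k = 1)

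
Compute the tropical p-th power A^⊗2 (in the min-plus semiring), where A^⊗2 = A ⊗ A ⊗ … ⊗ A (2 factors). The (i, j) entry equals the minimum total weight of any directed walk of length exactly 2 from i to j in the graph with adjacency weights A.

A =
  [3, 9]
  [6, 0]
A^⊗2 =
  [6, 9]
  [6, 0]

Each entry (A^⊗2)_ij equals the minimum over all length-2 walks i = v_0 → v_1 → … → v_2 = j of Σ_t A[v_t][v_{t+1}]. For example, for (i, j) = (0, 1) we minimise over 2 possible intermediate vertex sequences; the minimum is 9, attained along the walk 0 → 1 → 1.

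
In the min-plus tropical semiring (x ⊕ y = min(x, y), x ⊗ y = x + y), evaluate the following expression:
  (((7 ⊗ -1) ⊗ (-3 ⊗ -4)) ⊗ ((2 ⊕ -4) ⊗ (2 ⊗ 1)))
(((7 ⊗ -1) ⊗ (-3 ⊗ -4)) ⊗ ((2 ⊕ -4) ⊗ (2 ⊗ 1))) = -2

Expand innermost to outermost. Recall ⊕ takes the minimum of its arguments and ⊗ takes their sum. Working out the expression (((7 ⊗ -1) ⊗ (-3 ⊗ -4)) ⊗ ((2 ⊕ -4) ⊗ (2 ⊗ 1))) gives -2.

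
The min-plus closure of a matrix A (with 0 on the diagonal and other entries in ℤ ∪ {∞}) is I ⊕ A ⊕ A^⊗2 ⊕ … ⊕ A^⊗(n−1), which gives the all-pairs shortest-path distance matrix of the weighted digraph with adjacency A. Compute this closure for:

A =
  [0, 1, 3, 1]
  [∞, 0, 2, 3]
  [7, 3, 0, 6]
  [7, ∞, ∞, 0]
Closure =
  [0, 1, 3, 1]
  [9, 0, 2, 3]
  [7, 3, 0, 6]
  [7, 8, 10, 0]

This is the Floyd-Warshall all-pairs shortest-path computation. For each intermediate vertex k = 0, 1, …, 3, update dist[i][j] ← min(dist[i][j], dist[i][k] + dist[k][j]). The final matrix gives, for each (i, j), the minimum total weight of any directed path from i to j (possibly empty when i = j).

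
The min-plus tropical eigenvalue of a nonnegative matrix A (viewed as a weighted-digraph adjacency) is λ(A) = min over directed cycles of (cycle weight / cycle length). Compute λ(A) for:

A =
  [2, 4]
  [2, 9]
λ(A) = 2

Enumerate directed cycles and compute their means (weight / length). Sample:
  cycle 0 → 0: weight = 2, length = 1, mean = 2/1 ≈ 2.000
  cycle 1 → 1: weight = 9, length = 1, mean = 9/1 ≈ 9.000
  cycle 0 → 1 → 0: weight = 6, length = 2, mean = 6/2 ≈ 3.000
  cycle 1 → 0 → 1: weight = 6, length = 2, mean = 6/2 ≈ 3.000
Minimum mean = 2.000, attained e.g. along the cycle 0 → 0 with weight 2 and length 1. So λ(A) = 2/1 = 2.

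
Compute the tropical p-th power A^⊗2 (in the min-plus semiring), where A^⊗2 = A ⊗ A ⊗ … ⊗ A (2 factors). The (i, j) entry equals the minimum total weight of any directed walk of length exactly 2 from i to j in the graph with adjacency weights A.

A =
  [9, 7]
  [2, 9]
A^⊗2 =
  [9, 16]
  [11, 9]

Each entry (A^⊗2)_ij equals the minimum over all length-2 walks i = v_0 → v_1 → … → v_2 = j of Σ_t A[v_t][v_{t+1}]. For example, for (i, j) = (0, 1) we minimise over 2 possible intermediate vertex sequences; the minimum is 16, attained along the walk 0 → 0 → 1.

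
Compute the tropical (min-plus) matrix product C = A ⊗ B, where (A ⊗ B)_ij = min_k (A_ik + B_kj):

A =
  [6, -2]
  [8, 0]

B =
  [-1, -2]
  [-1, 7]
A ⊗ B =
  [-3, 4]
  [-1, 6]

Apply the min-plus product entry-by-entry:
  C[0][0] = min over k of (A[0][0] + B[0][0] = 6 + -1 = 5, A[0][1] + B[1][0] = -2 + -1 = -3) = -3 (attained at k = 1)
  C[0][1] = min over k of (A[0][0] + B[0][1] = 6 + -2 = 4, A[0][1] + B[1][1] = -2 + 7 = 5) = 4 (attained at k = 0)
  C[1][0] = min over k of (A[1][0] + B[0][0] = 8 + -1 = 7, A[1][1] + B[1][0] = 0 + -1 = -1) = -1 (attained at k = 1)
  C[1][1] = min over k of (A[1][0] + B[0][1] = 8 + -2 = 6, A[1][1] + B[1][1] = 0 + 7 = 7) = 6 (attained at k = 0)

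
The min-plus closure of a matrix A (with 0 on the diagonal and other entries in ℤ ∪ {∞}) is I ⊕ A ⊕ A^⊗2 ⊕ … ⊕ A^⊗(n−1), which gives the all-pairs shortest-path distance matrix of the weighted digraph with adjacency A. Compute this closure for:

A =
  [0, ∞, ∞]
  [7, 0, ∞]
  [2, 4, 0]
Closure =
  [0, ∞, ∞]
  [7, 0, ∞]
  [2, 4, 0]

This is the Floyd-Warshall all-pairs shortest-path computation. For each intermediate vertex k = 0, 1, …, 2, update dist[i][j] ← min(dist[i][j], dist[i][k] + dist[k][j]). The final matrix gives, for each (i, j), the minimum total weight of any directed path from i to j (possibly empty when i = j).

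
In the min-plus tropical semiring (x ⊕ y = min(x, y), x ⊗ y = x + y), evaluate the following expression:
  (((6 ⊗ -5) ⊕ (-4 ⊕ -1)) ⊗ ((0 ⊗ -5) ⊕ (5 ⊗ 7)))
(((6 ⊗ -5) ⊕ (-4 ⊕ -1)) ⊗ ((0 ⊗ -5) ⊕ (5 ⊗ 7))) = -9

Expand innermost to outermost. Recall ⊕ takes the minimum of its arguments and ⊗ takes their sum. Working out the expression (((6 ⊗ -5) ⊕ (-4 ⊕ -1)) ⊗ ((0 ⊗ -5) ⊕ (5 ⊗ 7))) gives -9.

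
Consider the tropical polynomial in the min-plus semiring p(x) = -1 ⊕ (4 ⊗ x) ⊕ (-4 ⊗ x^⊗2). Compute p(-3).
p(-3) = -10

A tropical monomial a ⊗ x^⊗i evaluates to a + i · x. Evaluating each term at x = -3:
  Term 0 contributes -1 + 0 · -3 = -1
  Term 1 contributes 4 + 1 · -3 = 1
  Term 2 contributes -4 + 2 · -3 = -10
p(-3) = ⊕ of these = min[-1, 1, -10] = -10.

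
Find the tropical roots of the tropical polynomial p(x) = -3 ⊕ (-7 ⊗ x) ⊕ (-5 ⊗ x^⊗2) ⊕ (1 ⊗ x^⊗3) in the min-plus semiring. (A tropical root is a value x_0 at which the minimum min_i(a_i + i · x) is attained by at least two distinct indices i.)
Roots: {-6, -2, 4}

Each tropical root is a break point of the lower envelope of the lines y = a_i + i · x (there are 4 lines, with slopes 0, 1, ..., 3). Only the lines that attain the minimum somewhere contribute to roots; other lines are dominated. Here the surviving (envelope) indices are i = 3, i = 2, i = 1, i = 0.
Intersections between consecutive envelope lines give the roots: for adjacent envelope indices i < j the intersection is x = (a_i − a_j) / (j − i). Reading off the sorted break points: {-6, -2, 4}.
Verification: at each break x_0, at least two indices attain the minimum of min_i(a_i + i · x_0).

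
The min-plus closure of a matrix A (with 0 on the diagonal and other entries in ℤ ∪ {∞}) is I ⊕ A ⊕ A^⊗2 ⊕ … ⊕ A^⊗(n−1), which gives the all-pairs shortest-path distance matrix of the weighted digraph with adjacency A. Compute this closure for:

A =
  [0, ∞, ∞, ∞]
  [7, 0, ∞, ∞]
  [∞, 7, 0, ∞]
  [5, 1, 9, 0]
Closure =
  [0, ∞, ∞, ∞]
  [7, 0, ∞, ∞]
  [14, 7, 0, ∞]
  [5, 1, 9, 0]

This is the Floyd-Warshall all-pairs shortest-path computation. For each intermediate vertex k = 0, 1, …, 3, update dist[i][j] ← min(dist[i][j], dist[i][k] + dist[k][j]). The final matrix gives, for each (i, j), the minimum total weight of any directed path from i to j (possibly empty when i = j).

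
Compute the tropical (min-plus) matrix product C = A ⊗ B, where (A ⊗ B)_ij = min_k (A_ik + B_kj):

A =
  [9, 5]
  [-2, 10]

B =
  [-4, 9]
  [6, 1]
A ⊗ B =
  [5, 6]
  [-6, 7]

Apply the min-plus product entry-by-entry:
  C[0][0] = min over k of (A[0][0] + B[0][0] = 9 + -4 = 5, A[0][1] + B[1][0] = 5 + 6 = 11) = 5 (attained at k = 0)
  C[0][1] = min over k of (A[0][0] + B[0][1] = 9 + 9 = 18, A[0][1] + B[1][1] = 5 + 1 = 6) = 6 (attained at k = 1)
  C[1][0] = min over k of (A[1][0] + B[0][0] = -2 + -4 = -6, A[1][1] + B[1][0] = 10 + 6 = 16) = -6 (attained at k = 0)
  C[1][1] = min over k of (A[1][0] + B[0][1] = -2 + 9 = 7, A[1][1] + B[1][1] = 10 + 1 = 11) = 7 (attained at k = 0)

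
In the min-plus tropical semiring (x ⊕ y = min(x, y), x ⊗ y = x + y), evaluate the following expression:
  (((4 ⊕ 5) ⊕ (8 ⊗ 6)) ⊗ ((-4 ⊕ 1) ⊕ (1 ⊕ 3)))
(((4 ⊕ 5) ⊕ (8 ⊗ 6)) ⊗ ((-4 ⊕ 1) ⊕ (1 ⊕ 3))) = 0

Expand innermost to outermost. Recall ⊕ takes the minimum of its arguments and ⊗ takes their sum. Working out the expression (((4 ⊕ 5) ⊕ (8 ⊗ 6)) ⊗ ((-4 ⊕ 1) ⊕ (1 ⊕ 3))) gives 0.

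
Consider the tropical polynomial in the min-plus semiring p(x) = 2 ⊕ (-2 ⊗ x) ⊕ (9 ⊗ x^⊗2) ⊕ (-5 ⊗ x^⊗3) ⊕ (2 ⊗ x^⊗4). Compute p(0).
p(0) = -5

A tropical monomial a ⊗ x^⊗i evaluates to a + i · x. Evaluating each term at x = 0:
  Term 0 contributes 2 + 0 · 0 = 2
  Term 1 contributes -2 + 1 · 0 = -2
  Term 2 contributes 9 + 2 · 0 = 9
  Term 3 contributes -5 + 3 · 0 = -5
  Term 4 contributes 2 + 4 · 0 = 2
p(0) = ⊕ of these = min[2, -2, 9, -5, 2] = -5.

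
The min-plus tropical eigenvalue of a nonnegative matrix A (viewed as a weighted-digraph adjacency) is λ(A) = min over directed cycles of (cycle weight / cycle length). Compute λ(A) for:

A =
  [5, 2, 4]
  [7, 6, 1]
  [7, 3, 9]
λ(A) = 2

Enumerate directed cycles and compute their means (weight / length). Sample:
  cycle 0 → 0: weight = 5, length = 1, mean = 5/1 ≈ 5.000
  cycle 1 → 1: weight = 6, length = 1, mean = 6/1 ≈ 6.000
  cycle 2 → 2: weight = 9, length = 1, mean = 9/1 ≈ 9.000
  cycle 0 → 1 → 0: weight = 9, length = 2, mean = 9/2 ≈ 4.500
  cycle 0 → 2 → 0: weight = 11, length = 2, mean = 11/2 ≈ 5.500
  cycle 1 → 0 → 1: weight = 9, length = 2, mean = 9/2 ≈ 4.500
Minimum mean = 2.000, attained e.g. along the cycle 1 → 2 → 1 with weight 4 and length 2. So λ(A) = 4/2 = 2.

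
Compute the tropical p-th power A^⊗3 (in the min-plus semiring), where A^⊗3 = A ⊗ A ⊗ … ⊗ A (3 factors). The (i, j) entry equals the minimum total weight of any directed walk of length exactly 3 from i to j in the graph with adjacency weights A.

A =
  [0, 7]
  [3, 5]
A^⊗3 =
  [0, 7]
  [3, 10]

Each entry (A^⊗3)_ij equals the minimum over all length-3 walks i = v_0 → v_1 → … → v_3 = j of Σ_t A[v_t][v_{t+1}]. For example, for (i, j) = (0, 1) we minimise over 4 possible intermediate vertex sequences; the minimum is 7, attained along the walk 0 → 0 → 0 → 1.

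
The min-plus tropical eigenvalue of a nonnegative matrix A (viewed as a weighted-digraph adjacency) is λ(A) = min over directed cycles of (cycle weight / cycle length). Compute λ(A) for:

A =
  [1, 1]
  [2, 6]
λ(A) = 1

Enumerate directed cycles and compute their means (weight / length). Sample:
  cycle 0 → 0: weight = 1, length = 1, mean = 1/1 ≈ 1.000
  cycle 1 → 1: weight = 6, length = 1, mean = 6/1 ≈ 6.000
  cycle 0 → 1 → 0: weight = 3, length = 2, mean = 3/2 ≈ 1.500
  cycle 1 → 0 → 1: weight = 3, length = 2, mean = 3/2 ≈ 1.500
Minimum mean = 1.000, attained e.g. along the cycle 0 → 0 with weight 1 and length 1. So λ(A) = 1/1 = 1.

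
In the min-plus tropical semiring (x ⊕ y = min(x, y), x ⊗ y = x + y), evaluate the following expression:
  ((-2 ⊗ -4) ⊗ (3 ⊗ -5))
((-2 ⊗ -4) ⊗ (3 ⊗ -5)) = -8

Expand innermost to outermost. Recall ⊕ takes the minimum of its arguments and ⊗ takes their sum. Working out the expression ((-2 ⊗ -4) ⊗ (3 ⊗ -5)) gives -8.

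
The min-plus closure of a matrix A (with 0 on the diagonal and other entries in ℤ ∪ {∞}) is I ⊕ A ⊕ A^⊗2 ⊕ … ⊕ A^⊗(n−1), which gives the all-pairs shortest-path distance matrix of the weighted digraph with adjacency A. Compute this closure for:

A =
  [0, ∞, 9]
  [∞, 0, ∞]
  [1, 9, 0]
Closure =
  [0, 18, 9]
  [∞, 0, ∞]
  [1, 9, 0]

This is the Floyd-Warshall all-pairs shortest-path computation. For each intermediate vertex k = 0, 1, …, 2, update dist[i][j] ← min(dist[i][j], dist[i][k] + dist[k][j]). The final matrix gives, for each (i, j), the minimum total weight of any directed path from i to j (possibly empty when i = j).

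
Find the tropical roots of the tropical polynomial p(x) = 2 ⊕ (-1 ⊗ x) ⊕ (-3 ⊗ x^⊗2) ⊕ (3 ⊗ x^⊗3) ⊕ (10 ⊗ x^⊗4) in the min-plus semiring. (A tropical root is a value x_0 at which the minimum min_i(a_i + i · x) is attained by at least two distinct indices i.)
Roots: {-7, -6, 2, 3}

Each tropical root is a break point of the lower envelope of the lines y = a_i + i · x (there are 5 lines, with slopes 0, 1, ..., 4). Only the lines that attain the minimum somewhere contribute to roots; other lines are dominated. Here the surviving (envelope) indices are i = 4, i = 3, i = 2, i = 1, i = 0.
Intersections between consecutive envelope lines give the roots: for adjacent envelope indices i < j the intersection is x = (a_i − a_j) / (j − i). Reading off the sorted break points: {-7, -6, 2, 3}.
Verification: at each break x_0, at least two indices attain the minimum of min_i(a_i + i · x_0).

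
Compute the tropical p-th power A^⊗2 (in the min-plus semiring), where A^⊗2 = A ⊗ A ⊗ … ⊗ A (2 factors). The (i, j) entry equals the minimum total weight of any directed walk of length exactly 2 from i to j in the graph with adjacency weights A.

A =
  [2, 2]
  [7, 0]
A^⊗2 =
  [4, 2]
  [7, 0]

Each entry (A^⊗2)_ij equals the minimum over all length-2 walks i = v_0 → v_1 → … → v_2 = j of Σ_t A[v_t][v_{t+1}]. For example, for (i, j) = (0, 1) we minimise over 2 possible intermediate vertex sequences; the minimum is 2, attained along the walk 0 → 1 → 1.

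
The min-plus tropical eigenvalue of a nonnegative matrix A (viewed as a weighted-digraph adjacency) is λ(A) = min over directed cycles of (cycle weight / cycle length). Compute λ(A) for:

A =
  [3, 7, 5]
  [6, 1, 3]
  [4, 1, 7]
λ(A) = 1

Enumerate directed cycles and compute their means (weight / length). Sample:
  cycle 0 → 0: weight = 3, length = 1, mean = 3/1 ≈ 3.000
  cycle 1 → 1: weight = 1, length = 1, mean = 1/1 ≈ 1.000
  cycle 2 → 2: weight = 7, length = 1, mean = 7/1 ≈ 7.000
  cycle 0 → 1 → 0: weight = 13, length = 2, mean = 13/2 ≈ 6.500
  cycle 0 → 2 → 0: weight = 9, length = 2, mean = 9/2 ≈ 4.500
  cycle 1 → 0 → 1: weight = 13, length = 2, mean = 13/2 ≈ 6.500
Minimum mean = 1.000, attained e.g. along the cycle 1 → 1 with weight 1 and length 1. So λ(A) = 1/1 = 1.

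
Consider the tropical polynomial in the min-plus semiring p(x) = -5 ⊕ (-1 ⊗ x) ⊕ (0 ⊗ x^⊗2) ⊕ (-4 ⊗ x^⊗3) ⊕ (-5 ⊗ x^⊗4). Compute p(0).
p(0) = -5

A tropical monomial a ⊗ x^⊗i evaluates to a + i · x. Evaluating each term at x = 0:
  Term 0 contributes -5 + 0 · 0 = -5
  Term 1 contributes -1 + 1 · 0 = -1
  Term 2 contributes 0 + 2 · 0 = 0
  Term 3 contributes -4 + 3 · 0 = -4
  Term 4 contributes -5 + 4 · 0 = -5
p(0) = ⊕ of these = min[-5, -1, 0, -4, -5] = -5.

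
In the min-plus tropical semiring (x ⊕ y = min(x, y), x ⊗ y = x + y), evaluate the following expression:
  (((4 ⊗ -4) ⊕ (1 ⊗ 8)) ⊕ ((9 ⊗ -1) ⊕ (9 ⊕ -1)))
(((4 ⊗ -4) ⊕ (1 ⊗ 8)) ⊕ ((9 ⊗ -1) ⊕ (9 ⊕ -1))) = -1

Expand innermost to outermost. Recall ⊕ takes the minimum of its arguments and ⊗ takes their sum. Working out the expression (((4 ⊗ -4) ⊕ (1 ⊗ 8)) ⊕ ((9 ⊗ -1) ⊕ (9 ⊕ -1))) gives -1.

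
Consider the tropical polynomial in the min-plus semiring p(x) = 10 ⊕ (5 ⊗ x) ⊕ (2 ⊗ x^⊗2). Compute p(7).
p(7) = 10

A tropical monomial a ⊗ x^⊗i evaluates to a + i · x. Evaluating each term at x = 7:
  Term 0 contributes 10 + 0 · 7 = 10
  Term 1 contributes 5 + 1 · 7 = 12
  Term 2 contributes 2 + 2 · 7 = 16
p(7) = ⊕ of these = min[10, 12, 16] = 10.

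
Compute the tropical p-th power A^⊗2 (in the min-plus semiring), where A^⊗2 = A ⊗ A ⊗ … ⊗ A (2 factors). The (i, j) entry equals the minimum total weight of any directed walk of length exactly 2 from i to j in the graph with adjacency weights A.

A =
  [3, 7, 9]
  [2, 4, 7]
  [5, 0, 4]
A^⊗2 =
  [6, 9, 12]
  [5, 7, 11]
  [2, 4, 7]

Each entry (A^⊗2)_ij equals the minimum over all length-2 walks i = v_0 → v_1 → … → v_2 = j of Σ_t A[v_t][v_{t+1}]. For example, for (i, j) = (0, 2) we minimise over 3 possible intermediate vertex sequences; the minimum is 12, attained along the walk 0 → 0 → 2.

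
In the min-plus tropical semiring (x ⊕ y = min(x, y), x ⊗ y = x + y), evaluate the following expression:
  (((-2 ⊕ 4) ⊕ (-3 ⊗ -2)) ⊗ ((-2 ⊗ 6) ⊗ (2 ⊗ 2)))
(((-2 ⊕ 4) ⊕ (-3 ⊗ -2)) ⊗ ((-2 ⊗ 6) ⊗ (2 ⊗ 2))) = 3

Expand innermost to outermost. Recall ⊕ takes the minimum of its arguments and ⊗ takes their sum. Working out the expression (((-2 ⊕ 4) ⊕ (-3 ⊗ -2)) ⊗ ((-2 ⊗ 6) ⊗ (2 ⊗ 2))) gives 3.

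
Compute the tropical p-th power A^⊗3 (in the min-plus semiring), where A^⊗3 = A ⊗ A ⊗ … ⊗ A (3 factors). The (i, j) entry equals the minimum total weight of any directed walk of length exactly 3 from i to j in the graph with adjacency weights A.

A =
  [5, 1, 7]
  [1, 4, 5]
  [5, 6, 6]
A^⊗3 =
  [6, 3, 9]
  [3, 6, 7]
  [7, 8, 11]

Each entry (A^⊗3)_ij equals the minimum over all length-3 walks i = v_0 → v_1 → … → v_3 = j of Σ_t A[v_t][v_{t+1}]. For example, for (i, j) = (0, 2) we minimise over 9 possible intermediate vertex sequences; the minimum is 9, attained along the walk 0 → 1 → 0 → 2.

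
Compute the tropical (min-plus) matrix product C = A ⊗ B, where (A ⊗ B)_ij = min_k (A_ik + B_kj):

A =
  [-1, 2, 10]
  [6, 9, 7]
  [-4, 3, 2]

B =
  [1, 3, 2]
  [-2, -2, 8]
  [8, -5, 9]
A ⊗ B =
  [0, 0, 1]
  [7, 2, 8]
  [-3, -3, -2]

Apply the min-plus product entry-by-entry:
  C[0][0] = min over k of (A[0][0] + B[0][0] = -1 + 1 = 0, A[0][1] + B[1][0] = 2 + -2 = 0, A[0][2] + B[2][0] = 10 + 8 = 18) = 0 (attained at k = 0)
  C[0][1] = min over k of (A[0][0] + B[0][1] = -1 + 3 = 2, A[0][1] + B[1][1] = 2 + -2 = 0, A[0][2] + B[2][1] = 10 + -5 = 5) = 0 (attained at k = 1)
  C[0][2] = min over k of (A[0][0] + B[0][2] = -1 + 2 = 1, A[0][1] + B[1][2] = 2 + 8 = 10, A[0][2] + B[2][2] = 10 + 9 = 19) = 1 (attained at k = 0)
  C[1][0] = min over k of (A[1][0] + B[0][0] = 6 + 1 = 7, A[1][1] + B[1][0] = 9 + -2 = 7, A[1][2] + B[2][0] = 7 + 8 = 15) = 7 (attained at k = 0)
  C[1][1] = min over k of (A[1][0] + B[0][1] = 6 + 3 = 9, A[1][1] + B[1][1] = 9 + -2 = 7, A[1][2] + B[2][1] = 7 + -5 = 2) = 2 (attained at k = 2)
  C[1][2] = min over k of (A[1][0] + B[0][2] = 6 + 2 = 8, A[1][1] + B[1][2] = 9 + 8 = 17, A[1][2] + B[2][2] = 7 + 9 = 16) = 8 (attained at k = 0)
  C[2][0] = min over k of (A[2][0] + B[0][0] = -4 + 1 = -3, A[2][1] + B[1][0] = 3 + -2 = 1, A[2][2] + B[2][0] = 2 + 8 = 10) = -3 (attained at k = 0)
  C[2][1] = min over k of (A[2][0] + B[0][1] = -4 + 3 = -1, A[2][1] + B[1][1] = 3 + -2 = 1, A[2][2] + B[2][1] = 2 + -5 = -3) = -3 (attained at k = 2)
  C[2][2] = min over k of (A[2][0] + B[0][2] = -4 + 2 = -2, A[2][1] + B[1][2] = 3 + 8 = 11, A[2][2] + B[2][2] = 2 + 9 = 11) = -2 (attained at k = 0)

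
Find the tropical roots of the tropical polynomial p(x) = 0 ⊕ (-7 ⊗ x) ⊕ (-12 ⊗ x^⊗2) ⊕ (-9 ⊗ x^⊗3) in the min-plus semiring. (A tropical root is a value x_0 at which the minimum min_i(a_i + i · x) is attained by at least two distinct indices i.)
Roots: {-3, 5, 7}

Each tropical root is a break point of the lower envelope of the lines y = a_i + i · x (there are 4 lines, with slopes 0, 1, ..., 3). Only the lines that attain the minimum somewhere contribute to roots; other lines are dominated. Here the surviving (envelope) indices are i = 3, i = 2, i = 1, i = 0.
Intersections between consecutive envelope lines give the roots: for adjacent envelope indices i < j the intersection is x = (a_i − a_j) / (j − i). Reading off the sorted break points: {-3, 5, 7}.
Verification: at each break x_0, at least two indices attain the minimum of min_i(a_i + i · x_0).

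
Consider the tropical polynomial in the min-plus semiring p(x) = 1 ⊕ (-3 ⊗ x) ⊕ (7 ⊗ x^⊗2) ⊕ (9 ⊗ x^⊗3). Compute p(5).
p(5) = 1

A tropical monomial a ⊗ x^⊗i evaluates to a + i · x. Evaluating each term at x = 5:
  Term 0 contributes 1 + 0 · 5 = 1
  Term 1 contributes -3 + 1 · 5 = 2
  Term 2 contributes 7 + 2 · 5 = 17
  Term 3 contributes 9 + 3 · 5 = 24
p(5) = ⊕ of these = min[1, 2, 17, 24] = 1.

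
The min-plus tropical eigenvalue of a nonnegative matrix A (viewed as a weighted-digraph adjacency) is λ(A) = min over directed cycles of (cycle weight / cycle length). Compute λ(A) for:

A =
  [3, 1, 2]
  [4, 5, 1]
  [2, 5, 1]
λ(A) = 1

Enumerate directed cycles and compute their means (weight / length). Sample:
  cycle 0 → 0: weight = 3, length = 1, mean = 3/1 ≈ 3.000
  cycle 1 → 1: weight = 5, length = 1, mean = 5/1 ≈ 5.000
  cycle 2 → 2: weight = 1, length = 1, mean = 1/1 ≈ 1.000
  cycle 0 → 1 → 0: weight = 5, length = 2, mean = 5/2 ≈ 2.500
  cycle 0 → 2 → 0: weight = 4, length = 2, mean = 4/2 ≈ 2.000
  cycle 1 → 0 → 1: weight = 5, length = 2, mean = 5/2 ≈ 2.500
Minimum mean = 1.000, attained e.g. along the cycle 2 → 2 with weight 1 and length 1. So λ(A) = 1/1 = 1.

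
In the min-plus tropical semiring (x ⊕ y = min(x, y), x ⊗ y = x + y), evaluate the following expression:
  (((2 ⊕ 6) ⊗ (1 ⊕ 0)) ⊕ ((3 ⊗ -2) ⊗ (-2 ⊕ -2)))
(((2 ⊕ 6) ⊗ (1 ⊕ 0)) ⊕ ((3 ⊗ -2) ⊗ (-2 ⊕ -2))) = -1

Expand innermost to outermost. Recall ⊕ takes the minimum of its arguments and ⊗ takes their sum. Working out the expression (((2 ⊕ 6) ⊗ (1 ⊕ 0)) ⊕ ((3 ⊗ -2) ⊗ (-2 ⊕ -2))) gives -1.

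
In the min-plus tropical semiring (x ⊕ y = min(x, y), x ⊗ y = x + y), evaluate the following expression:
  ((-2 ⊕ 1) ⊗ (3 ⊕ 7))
((-2 ⊕ 1) ⊗ (3 ⊕ 7)) = 1

Expand innermost to outermost. Recall ⊕ takes the minimum of its arguments and ⊗ takes their sum. Working out the expression ((-2 ⊕ 1) ⊗ (3 ⊕ 7)) gives 1.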